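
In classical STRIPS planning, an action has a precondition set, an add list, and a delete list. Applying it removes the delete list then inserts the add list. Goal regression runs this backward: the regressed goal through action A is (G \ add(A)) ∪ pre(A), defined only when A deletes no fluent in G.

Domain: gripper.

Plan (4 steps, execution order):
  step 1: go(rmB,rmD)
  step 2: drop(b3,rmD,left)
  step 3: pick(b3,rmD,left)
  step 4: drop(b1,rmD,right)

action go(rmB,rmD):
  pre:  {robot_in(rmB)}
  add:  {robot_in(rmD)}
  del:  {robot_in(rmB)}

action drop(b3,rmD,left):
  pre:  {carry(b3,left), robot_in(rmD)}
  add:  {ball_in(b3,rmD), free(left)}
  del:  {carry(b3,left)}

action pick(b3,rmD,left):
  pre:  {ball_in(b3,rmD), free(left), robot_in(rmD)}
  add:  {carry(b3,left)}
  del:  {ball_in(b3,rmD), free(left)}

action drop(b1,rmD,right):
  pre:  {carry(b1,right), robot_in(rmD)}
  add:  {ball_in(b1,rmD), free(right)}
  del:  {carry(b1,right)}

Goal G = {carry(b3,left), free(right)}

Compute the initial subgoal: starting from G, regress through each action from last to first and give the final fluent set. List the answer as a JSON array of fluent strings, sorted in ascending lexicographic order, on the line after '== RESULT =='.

Regress step by step:
  through step 4 (drop(b1,rmD,right)): drop {free(right)}, keep {carry(b3,left)}, require {carry(b1,right), robot_in(rmD)}
    → {carry(b1,right), carry(b3,left), robot_in(rmD)}
  through step 3 (pick(b3,rmD,left)): drop {carry(b3,left)}, keep {carry(b1,right), robot_in(rmD)}, require {ball_in(b3,rmD), free(left), robot_in(rmD)}
    → {ball_in(b3,rmD), carry(b1,right), free(left), robot_in(rmD)}
  through step 2 (drop(b3,rmD,left)): drop {ball_in(b3,rmD), free(left)}, keep {carry(b1,right), robot_in(rmD)}, require {carry(b3,left), robot_in(rmD)}
    → {carry(b1,right), carry(b3,left), robot_in(rmD)}
  through step 1 (go(rmB,rmD)): drop {robot_in(rmD)}, keep {carry(b1,right), carry(b3,left)}, require {robot_in(rmB)}
    → {carry(b1,right), carry(b3,left), robot_in(rmB)}

== RESULT ==
["carry(b1,right)", "carry(b3,left)", "robot_in(rmB)"]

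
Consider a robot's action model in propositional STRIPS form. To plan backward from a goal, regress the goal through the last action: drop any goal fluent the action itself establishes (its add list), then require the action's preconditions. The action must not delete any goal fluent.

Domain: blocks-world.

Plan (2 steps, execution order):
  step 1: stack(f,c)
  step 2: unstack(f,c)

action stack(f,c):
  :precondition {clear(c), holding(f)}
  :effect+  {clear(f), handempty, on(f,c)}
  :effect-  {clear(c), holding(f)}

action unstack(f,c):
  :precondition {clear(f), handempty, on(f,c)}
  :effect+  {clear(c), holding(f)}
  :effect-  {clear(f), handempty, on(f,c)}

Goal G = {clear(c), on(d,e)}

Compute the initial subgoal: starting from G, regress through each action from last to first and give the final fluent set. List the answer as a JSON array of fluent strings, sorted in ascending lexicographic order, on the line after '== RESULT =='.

Regress step by step:
  through step 2 (unstack(f,c)): drop {clear(c)}, keep {on(d,e)}, require {clear(f), handempty, on(f,c)}
    → {clear(f), handempty, on(d,e), on(f,c)}
  through step 1 (stack(f,c)): drop {clear(f), handempty, on(f,c)}, keep {on(d,e)}, require {clear(c), holding(f)}
    → {clear(c), holding(f), on(d,e)}

== RESULT ==
["clear(c)", "holding(f)", "on(d,e)"]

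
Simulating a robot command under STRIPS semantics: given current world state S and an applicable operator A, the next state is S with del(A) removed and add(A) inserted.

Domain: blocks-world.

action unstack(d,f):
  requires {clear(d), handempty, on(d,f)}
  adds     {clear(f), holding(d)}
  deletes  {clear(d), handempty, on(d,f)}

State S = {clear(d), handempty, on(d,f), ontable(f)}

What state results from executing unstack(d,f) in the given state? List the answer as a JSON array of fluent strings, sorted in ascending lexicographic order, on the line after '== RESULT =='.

Compute (S \ del) ∪ add:
  pre ⊆ S: {clear(d), handempty, on(d,f)} ⊆ S  — applicable
  S \ del = {ontable(f)}
  ∪ add   = {clear(f), holding(d), ontable(f)}

== RESULT ==
["clear(f)", "holding(d)", "ontable(f)"]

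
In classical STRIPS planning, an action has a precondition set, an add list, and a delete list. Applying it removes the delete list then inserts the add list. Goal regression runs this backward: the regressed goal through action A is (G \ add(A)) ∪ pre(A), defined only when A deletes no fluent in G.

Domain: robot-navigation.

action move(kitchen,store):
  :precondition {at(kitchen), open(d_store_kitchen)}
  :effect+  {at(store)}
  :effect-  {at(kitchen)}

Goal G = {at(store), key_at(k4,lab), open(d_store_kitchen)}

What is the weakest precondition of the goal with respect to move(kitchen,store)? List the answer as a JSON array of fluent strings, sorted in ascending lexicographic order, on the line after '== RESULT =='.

Regress:
  G ∩ del = {}  (empty — regression defined)
  G \ add = {at(store), key_at(k4,lab), open(d_store_kitchen)} \ {at(store)} = {key_at(k4,lab), open(d_store_kitchen)}
  ∪ pre   = {key_at(k4,lab), open(d_store_kitchen)} ∪ {at(kitchen), open(d_store_kitchen)}
          = {at(kitchen), key_at(k4,lab), open(d_store_kitchen)}

== RESULT ==
["at(kitchen)", "key_at(k4,lab)", "open(d_store_kitchen)"]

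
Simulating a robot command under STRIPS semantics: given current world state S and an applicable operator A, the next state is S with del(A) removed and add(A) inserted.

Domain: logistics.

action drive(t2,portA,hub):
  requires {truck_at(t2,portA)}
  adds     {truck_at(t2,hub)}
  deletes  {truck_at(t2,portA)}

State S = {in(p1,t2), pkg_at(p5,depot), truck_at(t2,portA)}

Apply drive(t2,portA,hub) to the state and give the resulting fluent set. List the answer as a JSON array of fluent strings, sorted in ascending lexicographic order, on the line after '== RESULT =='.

Progress:
  pre ⊆ S: {truck_at(t2,portA)} ⊆ S  — applicable
  S \ del = {in(p1,t2), pkg_at(p5,depot)}
  ∪ add   = {in(p1,t2), pkg_at(p5,depot), truck_at(t2,hub)}

== RESULT ==
["in(p1,t2)", "pkg_at(p5,depot)", "truck_at(t2,hub)"]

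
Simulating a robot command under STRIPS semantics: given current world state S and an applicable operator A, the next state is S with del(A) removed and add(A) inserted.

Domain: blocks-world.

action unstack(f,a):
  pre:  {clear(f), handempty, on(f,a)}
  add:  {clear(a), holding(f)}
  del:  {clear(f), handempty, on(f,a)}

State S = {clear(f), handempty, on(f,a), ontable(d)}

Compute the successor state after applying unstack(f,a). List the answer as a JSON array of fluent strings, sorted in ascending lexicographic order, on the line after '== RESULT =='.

Compute (S \ del) ∪ add:
  pre ⊆ S: {clear(f), handempty, on(f,a)} ⊆ S  — applicable
  S \ del = {ontable(d)}
  ∪ add   = {clear(a), holding(f), ontable(d)}

== RESULT ==
["clear(a)", "holding(f)", "ontable(d)"]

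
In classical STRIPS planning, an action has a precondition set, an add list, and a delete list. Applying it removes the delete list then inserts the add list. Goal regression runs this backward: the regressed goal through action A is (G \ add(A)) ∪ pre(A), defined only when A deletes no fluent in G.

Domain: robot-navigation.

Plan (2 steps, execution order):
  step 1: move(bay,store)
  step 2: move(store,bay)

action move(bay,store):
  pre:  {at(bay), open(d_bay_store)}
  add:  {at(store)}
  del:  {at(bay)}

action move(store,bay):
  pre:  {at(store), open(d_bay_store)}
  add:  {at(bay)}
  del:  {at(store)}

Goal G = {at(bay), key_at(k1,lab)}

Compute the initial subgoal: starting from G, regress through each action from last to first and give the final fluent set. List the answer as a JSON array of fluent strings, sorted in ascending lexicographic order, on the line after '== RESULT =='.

Work backward from the goal:
  through step 2 (move(store,bay)): drop {at(bay)}, keep {key_at(k1,lab)}, require {at(store), open(d_bay_store)}
    → {at(store), key_at(k1,lab), open(d_bay_store)}
  through step 1 (move(bay,store)): drop {at(store)}, keep {key_at(k1,lab), open(d_bay_store)}, require {at(bay), open(d_bay_store)}
    → {at(bay), key_at(k1,lab), open(d_bay_store)}

== RESULT ==
["at(bay)", "key_at(k1,lab)", "open(d_bay_store)"]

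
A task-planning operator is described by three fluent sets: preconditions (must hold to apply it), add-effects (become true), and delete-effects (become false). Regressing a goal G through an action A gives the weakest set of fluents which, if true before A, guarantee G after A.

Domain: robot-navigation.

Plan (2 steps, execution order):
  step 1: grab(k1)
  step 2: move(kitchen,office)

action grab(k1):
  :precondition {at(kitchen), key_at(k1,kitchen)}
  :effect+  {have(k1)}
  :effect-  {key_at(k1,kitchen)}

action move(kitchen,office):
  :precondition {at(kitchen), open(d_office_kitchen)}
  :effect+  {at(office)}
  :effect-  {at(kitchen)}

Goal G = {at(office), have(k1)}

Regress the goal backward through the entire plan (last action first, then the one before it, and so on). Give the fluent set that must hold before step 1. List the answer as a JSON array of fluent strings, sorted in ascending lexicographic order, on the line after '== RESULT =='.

Regress step by step:
  through step 2 (move(kitchen,office)): drop {at(office)}, keep {have(k1)}, require {at(kitchen), open(d_office_kitchen)}
    → {at(kitchen), have(k1), open(d_office_kitchen)}
  through step 1 (grab(k1)): drop {have(k1)}, keep {at(kitchen), open(d_office_kitchen)}, require {at(kitchen), key_at(k1,kitchen)}
    → {at(kitchen), key_at(k1,kitchen), open(d_office_kitchen)}

== RESULT ==
["at(kitchen)", "key_at(k1,kitchen)", "open(d_office_kitchen)"]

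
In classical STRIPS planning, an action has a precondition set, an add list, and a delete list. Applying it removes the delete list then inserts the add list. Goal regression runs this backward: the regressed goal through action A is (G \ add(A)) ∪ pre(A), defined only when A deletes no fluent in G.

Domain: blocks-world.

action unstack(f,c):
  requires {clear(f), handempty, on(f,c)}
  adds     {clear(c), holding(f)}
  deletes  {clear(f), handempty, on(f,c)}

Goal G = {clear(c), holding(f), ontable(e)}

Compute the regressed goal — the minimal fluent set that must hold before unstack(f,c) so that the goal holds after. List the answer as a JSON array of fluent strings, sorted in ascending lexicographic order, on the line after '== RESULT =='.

Compute (G \ add) ∪ pre:
  G ∩ del = {}  (empty — regression defined)
  G \ add = {clear(c), holding(f), ontable(e)} \ {clear(c), holding(f)} = {ontable(e)}
  ∪ pre   = {ontable(e)} ∪ {clear(f), handempty, on(f,c)}
          = {clear(f), handempty, on(f,c), ontable(e)}

== RESULT ==
["clear(f)", "handempty", "on(f,c)", "ontable(e)"]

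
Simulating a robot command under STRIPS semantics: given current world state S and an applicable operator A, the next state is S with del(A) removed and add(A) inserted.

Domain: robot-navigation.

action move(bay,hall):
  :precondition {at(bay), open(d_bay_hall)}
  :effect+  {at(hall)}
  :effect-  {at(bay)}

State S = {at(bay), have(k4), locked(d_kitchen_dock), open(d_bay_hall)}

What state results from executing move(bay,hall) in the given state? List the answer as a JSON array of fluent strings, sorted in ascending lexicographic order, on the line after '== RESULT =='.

Compute (S \ del) ∪ add:
  pre ⊆ S: {at(bay), open(d_bay_hall)} ⊆ S  — applicable
  S \ del = {have(k4), locked(d_kitchen_dock), open(d_bay_hall)}
  ∪ add   = {at(hall), have(k4), locked(d_kitchen_dock), open(d_bay_hall)}

== RESULT ==
["at(hall)", "have(k4)", "locked(d_kitchen_dock)", "open(d_bay_hall)"]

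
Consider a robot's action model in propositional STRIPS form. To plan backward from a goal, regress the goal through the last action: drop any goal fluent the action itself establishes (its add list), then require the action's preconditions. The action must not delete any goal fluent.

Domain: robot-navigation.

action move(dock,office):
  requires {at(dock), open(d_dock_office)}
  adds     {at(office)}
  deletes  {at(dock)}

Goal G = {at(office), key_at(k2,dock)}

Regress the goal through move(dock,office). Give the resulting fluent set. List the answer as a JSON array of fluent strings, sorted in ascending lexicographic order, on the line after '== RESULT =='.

Regress:
  G ∩ del = {}  (empty — regression defined)
  G \ add = {at(office), key_at(k2,dock)} \ {at(office)} = {key_at(k2,dock)}
  ∪ pre   = {key_at(k2,dock)} ∪ {at(dock), open(d_dock_office)}
          = {at(dock), key_at(k2,dock), open(d_dock_office)}

== RESULT ==
["at(dock)", "key_at(k2,dock)", "open(d_dock_office)"]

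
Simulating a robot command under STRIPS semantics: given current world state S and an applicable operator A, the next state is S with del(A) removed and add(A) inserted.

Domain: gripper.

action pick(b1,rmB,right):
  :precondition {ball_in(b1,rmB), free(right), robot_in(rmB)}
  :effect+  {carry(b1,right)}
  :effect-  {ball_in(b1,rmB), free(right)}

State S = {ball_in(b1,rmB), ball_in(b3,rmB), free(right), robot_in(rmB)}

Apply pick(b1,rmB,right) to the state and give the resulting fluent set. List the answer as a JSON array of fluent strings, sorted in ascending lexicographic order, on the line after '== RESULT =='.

Compute (S \ del) ∪ add:
  pre ⊆ S: {ball_in(b1,rmB), free(right), robot_in(rmB)} ⊆ S  — applicable
  S \ del = {ball_in(b3,rmB), robot_in(rmB)}
  ∪ add   = {ball_in(b3,rmB), carry(b1,right), robot_in(rmB)}

== RESULT ==
["ball_in(b3,rmB)", "carry(b1,right)", "robot_in(rmB)"]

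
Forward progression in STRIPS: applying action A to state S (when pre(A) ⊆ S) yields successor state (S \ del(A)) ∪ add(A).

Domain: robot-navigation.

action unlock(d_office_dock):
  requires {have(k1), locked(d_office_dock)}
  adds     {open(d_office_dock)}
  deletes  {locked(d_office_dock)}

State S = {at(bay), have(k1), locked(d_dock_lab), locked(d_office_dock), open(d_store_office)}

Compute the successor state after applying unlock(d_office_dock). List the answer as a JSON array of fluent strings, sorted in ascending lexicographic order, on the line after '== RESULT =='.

Compute (S \ del) ∪ add:
  pre ⊆ S: {have(k1), locked(d_office_dock)} ⊆ S  — applicable
  S \ del = {at(bay), have(k1), locked(d_dock_lab), open(d_store_office)}
  ∪ add   = {at(bay), have(k1), locked(d_dock_lab), open(d_office_dock), open(d_store_office)}

== RESULT ==
["at(bay)", "have(k1)", "locked(d_dock_lab)", "open(d_office_dock)", "open(d_store_office)"]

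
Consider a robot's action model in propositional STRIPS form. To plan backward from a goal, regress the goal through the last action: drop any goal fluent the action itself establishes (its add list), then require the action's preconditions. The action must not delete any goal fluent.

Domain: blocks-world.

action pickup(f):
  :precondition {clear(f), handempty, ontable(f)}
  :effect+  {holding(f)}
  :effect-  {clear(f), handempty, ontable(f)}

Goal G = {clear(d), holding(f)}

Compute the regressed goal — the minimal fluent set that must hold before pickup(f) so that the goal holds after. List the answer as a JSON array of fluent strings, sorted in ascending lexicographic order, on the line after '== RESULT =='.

Regress:
  G ∩ del = {}  (empty — regression defined)
  G \ add = {clear(d), holding(f)} \ {holding(f)} = {clear(d)}
  ∪ pre   = {clear(d)} ∪ {clear(f), handempty, ontable(f)}
          = {clear(d), clear(f), handempty, ontable(f)}

== RESULT ==
["clear(d)", "clear(f)", "handempty", "ontable(f)"]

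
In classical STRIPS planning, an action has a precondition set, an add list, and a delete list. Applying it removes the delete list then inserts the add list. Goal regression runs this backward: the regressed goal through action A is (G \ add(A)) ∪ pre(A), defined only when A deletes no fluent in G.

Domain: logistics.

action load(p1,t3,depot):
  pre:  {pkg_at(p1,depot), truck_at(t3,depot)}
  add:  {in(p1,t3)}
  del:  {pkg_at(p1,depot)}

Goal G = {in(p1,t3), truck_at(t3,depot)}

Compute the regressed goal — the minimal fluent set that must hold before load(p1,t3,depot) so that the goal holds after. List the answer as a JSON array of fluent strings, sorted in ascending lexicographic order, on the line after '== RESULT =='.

Regress:
  G ∩ del = {}  (empty — regression defined)
  G \ add = {in(p1,t3), truck_at(t3,depot)} \ {in(p1,t3)} = {truck_at(t3,depot)}
  ∪ pre   = {truck_at(t3,depot)} ∪ {pkg_at(p1,depot), truck_at(t3,depot)}
          = {pkg_at(p1,depot), truck_at(t3,depot)}

== RESULT ==
["pkg_at(p1,depot)", "truck_at(t3,depot)"]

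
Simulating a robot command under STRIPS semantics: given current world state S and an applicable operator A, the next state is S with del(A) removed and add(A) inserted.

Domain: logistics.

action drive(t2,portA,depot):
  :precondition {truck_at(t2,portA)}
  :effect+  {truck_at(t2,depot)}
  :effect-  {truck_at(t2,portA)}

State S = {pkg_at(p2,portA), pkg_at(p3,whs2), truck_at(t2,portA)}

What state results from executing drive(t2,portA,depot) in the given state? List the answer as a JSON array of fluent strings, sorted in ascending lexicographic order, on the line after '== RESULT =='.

Compute (S \ del) ∪ add:
  pre ⊆ S: {truck_at(t2,portA)} ⊆ S  — applicable
  S \ del = {pkg_at(p2,portA), pkg_at(p3,whs2)}
  ∪ add   = {pkg_at(p2,portA), pkg_at(p3,whs2), truck_at(t2,depot)}

== RESULT ==
["pkg_at(p2,portA)", "pkg_at(p3,whs2)", "truck_at(t2,depot)"]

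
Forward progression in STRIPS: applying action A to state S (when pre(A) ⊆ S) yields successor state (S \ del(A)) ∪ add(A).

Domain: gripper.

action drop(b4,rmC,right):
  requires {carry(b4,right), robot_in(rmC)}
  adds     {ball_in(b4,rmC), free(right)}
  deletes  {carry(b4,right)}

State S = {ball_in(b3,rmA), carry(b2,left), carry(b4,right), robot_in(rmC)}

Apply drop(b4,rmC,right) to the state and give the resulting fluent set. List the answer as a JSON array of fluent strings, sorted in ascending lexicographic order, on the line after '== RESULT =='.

Compute (S \ del) ∪ add:
  pre ⊆ S: {carry(b4,right), robot_in(rmC)} ⊆ S  — applicable
  S \ del = {ball_in(b3,rmA), carry(b2,left), robot_in(rmC)}
  ∪ add   = {ball_in(b3,rmA), ball_in(b4,rmC), carry(b2,left), free(right), robot_in(rmC)}

== RESULT ==
["ball_in(b3,rmA)", "ball_in(b4,rmC)", "carry(b2,left)", "free(right)", "robot_in(rmC)"]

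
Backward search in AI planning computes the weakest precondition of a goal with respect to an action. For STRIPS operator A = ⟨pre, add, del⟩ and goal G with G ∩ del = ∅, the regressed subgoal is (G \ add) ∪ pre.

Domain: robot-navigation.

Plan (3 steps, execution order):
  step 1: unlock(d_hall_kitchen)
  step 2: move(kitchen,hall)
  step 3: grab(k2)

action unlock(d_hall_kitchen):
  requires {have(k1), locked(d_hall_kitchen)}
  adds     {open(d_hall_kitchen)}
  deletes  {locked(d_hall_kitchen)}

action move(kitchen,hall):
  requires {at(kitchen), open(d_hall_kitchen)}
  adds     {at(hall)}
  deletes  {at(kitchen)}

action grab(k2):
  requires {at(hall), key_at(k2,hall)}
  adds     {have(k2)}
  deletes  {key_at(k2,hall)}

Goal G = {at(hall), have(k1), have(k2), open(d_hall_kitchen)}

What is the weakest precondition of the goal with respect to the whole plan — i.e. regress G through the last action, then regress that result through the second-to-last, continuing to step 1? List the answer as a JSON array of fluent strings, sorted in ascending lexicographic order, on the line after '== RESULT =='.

Regress step by step:
  through step 3 (grab(k2)): drop {have(k2)}, keep {at(hall), have(k1), open(d_hall_kitchen)}, require {at(hall), key_at(k2,hall)}
    → {at(hall), have(k1), key_at(k2,hall), open(d_hall_kitchen)}
  through step 2 (move(kitchen,hall)): drop {at(hall)}, keep {have(k1), key_at(k2,hall), open(d_hall_kitchen)}, require {at(kitchen), open(d_hall_kitchen)}
    → {at(kitchen), have(k1), key_at(k2,hall), open(d_hall_kitchen)}
  through step 1 (unlock(d_hall_kitchen)): drop {open(d_hall_kitchen)}, keep {at(kitchen), have(k1), key_at(k2,hall)}, require {have(k1), locked(d_hall_kitchen)}
    → {at(kitchen), have(k1), key_at(k2,hall), locked(d_hall_kitchen)}

== RESULT ==
["at(kitchen)", "have(k1)", "key_at(k2,hall)", "locked(d_hall_kitchen)"]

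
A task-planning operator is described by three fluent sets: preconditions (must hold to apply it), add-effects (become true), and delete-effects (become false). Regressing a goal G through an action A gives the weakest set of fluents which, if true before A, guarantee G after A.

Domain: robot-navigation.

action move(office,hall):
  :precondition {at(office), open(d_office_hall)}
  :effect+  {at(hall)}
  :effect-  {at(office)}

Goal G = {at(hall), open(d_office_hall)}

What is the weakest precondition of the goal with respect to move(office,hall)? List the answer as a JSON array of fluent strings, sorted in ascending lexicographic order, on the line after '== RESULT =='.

Compute (G \ add) ∪ pre:
  G ∩ del = {}  (empty — regression defined)
  G \ add = {at(hall), open(d_office_hall)} \ {at(hall)} = {open(d_office_hall)}
  ∪ pre   = {open(d_office_hall)} ∪ {at(office), open(d_office_hall)}
          = {at(office), open(d_office_hall)}

== RESULT ==
["at(office)", "open(d_office_hall)"]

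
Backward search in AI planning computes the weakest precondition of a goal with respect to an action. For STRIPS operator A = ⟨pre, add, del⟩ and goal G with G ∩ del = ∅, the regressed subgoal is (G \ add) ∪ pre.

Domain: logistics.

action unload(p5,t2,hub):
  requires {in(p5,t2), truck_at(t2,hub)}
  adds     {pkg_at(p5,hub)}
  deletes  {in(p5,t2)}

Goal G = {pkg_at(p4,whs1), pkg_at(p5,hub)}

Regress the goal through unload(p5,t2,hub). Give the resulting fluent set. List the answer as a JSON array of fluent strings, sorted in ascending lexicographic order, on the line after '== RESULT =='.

Regress:
  G ∩ del = {}  (empty — regression defined)
  G \ add = {pkg_at(p4,whs1), pkg_at(p5,hub)} \ {pkg_at(p5,hub)} = {pkg_at(p4,whs1)}
  ∪ pre   = {pkg_at(p4,whs1)} ∪ {in(p5,t2), truck_at(t2,hub)}
          = {in(p5,t2), pkg_at(p4,whs1), truck_at(t2,hub)}

== RESULT ==
["in(p5,t2)", "pkg_at(p4,whs1)", "truck_at(t2,hub)"]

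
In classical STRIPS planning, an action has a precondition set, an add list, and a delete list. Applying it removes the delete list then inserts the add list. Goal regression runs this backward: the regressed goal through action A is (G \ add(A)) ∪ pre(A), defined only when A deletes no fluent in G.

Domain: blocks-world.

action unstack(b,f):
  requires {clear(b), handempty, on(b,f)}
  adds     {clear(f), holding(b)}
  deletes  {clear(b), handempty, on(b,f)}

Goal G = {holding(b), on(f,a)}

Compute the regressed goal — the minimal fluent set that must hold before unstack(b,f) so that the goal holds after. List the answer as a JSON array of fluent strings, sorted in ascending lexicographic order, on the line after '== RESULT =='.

Regress:
  G ∩ del = {}  (empty — regression defined)
  G \ add = {holding(b), on(f,a)} \ {clear(f), holding(b)} = {on(f,a)}
  ∪ pre   = {on(f,a)} ∪ {clear(b), handempty, on(b,f)}
          = {clear(b), handempty, on(b,f), on(f,a)}

== RESULT ==
["clear(b)", "handempty", "on(b,f)", "on(f,a)"]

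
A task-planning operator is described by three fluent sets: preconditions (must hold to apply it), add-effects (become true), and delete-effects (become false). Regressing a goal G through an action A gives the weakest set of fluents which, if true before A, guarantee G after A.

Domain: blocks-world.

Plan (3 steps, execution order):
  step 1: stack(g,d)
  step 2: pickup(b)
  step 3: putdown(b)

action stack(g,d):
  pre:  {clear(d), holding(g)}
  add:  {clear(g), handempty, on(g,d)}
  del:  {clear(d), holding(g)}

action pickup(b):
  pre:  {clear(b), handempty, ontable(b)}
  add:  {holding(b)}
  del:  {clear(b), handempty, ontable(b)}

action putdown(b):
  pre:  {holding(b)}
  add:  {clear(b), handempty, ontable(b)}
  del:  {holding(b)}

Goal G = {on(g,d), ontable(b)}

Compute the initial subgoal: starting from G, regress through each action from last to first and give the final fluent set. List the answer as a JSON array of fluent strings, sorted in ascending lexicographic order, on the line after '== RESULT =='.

Regress step by step:
  through step 3 (putdown(b)): drop {ontable(b)}, keep {on(g,d)}, require {holding(b)}
    → {holding(b), on(g,d)}
  through step 2 (pickup(b)): drop {holding(b)}, keep {on(g,d)}, require {clear(b), handempty, ontable(b)}
    → {clear(b), handempty, on(g,d), ontable(b)}
  through step 1 (stack(g,d)): drop {handempty, on(g,d)}, keep {clear(b), ontable(b)}, require {clear(d), holding(g)}
    → {clear(b), clear(d), holding(g), ontable(b)}

== RESULT ==
["clear(b)", "clear(d)", "holding(g)", "ontable(b)"]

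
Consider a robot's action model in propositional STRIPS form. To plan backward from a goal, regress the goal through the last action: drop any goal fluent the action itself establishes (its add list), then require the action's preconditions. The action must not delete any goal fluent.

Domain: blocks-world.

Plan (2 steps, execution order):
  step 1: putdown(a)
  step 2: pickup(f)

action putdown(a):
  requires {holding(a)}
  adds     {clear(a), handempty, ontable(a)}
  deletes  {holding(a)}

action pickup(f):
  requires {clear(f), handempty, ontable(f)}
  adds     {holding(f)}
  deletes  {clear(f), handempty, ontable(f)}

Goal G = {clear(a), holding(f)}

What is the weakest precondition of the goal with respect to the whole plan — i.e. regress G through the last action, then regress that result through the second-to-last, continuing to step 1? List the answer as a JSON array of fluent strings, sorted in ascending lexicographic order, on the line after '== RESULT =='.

Regress step by step:
  through step 2 (pickup(f)): drop {holding(f)}, keep {clear(a)}, require {clear(f), handempty, ontable(f)}
    → {clear(a), clear(f), handempty, ontable(f)}
  through step 1 (putdown(a)): drop {clear(a), handempty}, keep {clear(f), ontable(f)}, require {holding(a)}
    → {clear(f), holding(a), ontable(f)}

== RESULT ==
["clear(f)", "holding(a)", "ontable(f)"]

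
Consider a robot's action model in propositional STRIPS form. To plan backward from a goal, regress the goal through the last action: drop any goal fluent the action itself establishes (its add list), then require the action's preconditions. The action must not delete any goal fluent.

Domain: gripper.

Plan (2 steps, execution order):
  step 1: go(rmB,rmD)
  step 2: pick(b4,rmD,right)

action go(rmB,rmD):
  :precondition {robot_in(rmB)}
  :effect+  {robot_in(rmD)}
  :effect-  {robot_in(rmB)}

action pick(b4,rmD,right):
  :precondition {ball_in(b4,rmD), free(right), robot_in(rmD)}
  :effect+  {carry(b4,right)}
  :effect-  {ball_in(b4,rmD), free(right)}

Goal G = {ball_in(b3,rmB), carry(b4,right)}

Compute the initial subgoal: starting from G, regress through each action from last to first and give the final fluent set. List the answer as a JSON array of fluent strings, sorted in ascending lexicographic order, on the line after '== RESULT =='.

Regress step by step:
  through step 2 (pick(b4,rmD,right)): drop {carry(b4,right)}, keep {ball_in(b3,rmB)}, require {ball_in(b4,rmD), free(right), robot_in(rmD)}
    → {ball_in(b3,rmB), ball_in(b4,rmD), free(right), robot_in(rmD)}
  through step 1 (go(rmB,rmD)): drop {robot_in(rmD)}, keep {ball_in(b3,rmB), ball_in(b4,rmD), free(right)}, require {robot_in(rmB)}
    → {ball_in(b3,rmB), ball_in(b4,rmD), free(right), robot_in(rmB)}

== RESULT ==
["ball_in(b3,rmB)", "ball_in(b4,rmD)", "free(right)", "robot_in(rmB)"]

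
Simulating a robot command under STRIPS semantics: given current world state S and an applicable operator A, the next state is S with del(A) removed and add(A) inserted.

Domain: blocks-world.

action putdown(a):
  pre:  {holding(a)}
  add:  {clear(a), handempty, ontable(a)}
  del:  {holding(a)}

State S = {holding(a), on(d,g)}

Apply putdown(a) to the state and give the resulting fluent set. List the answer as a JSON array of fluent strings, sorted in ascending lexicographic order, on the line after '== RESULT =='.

Compute (S \ del) ∪ add:
  pre ⊆ S: {holding(a)} ⊆ S  — applicable
  S \ del = {on(d,g)}
  ∪ add   = {clear(a), handempty, on(d,g), ontable(a)}

== RESULT ==
["clear(a)", "handempty", "on(d,g)", "ontable(a)"]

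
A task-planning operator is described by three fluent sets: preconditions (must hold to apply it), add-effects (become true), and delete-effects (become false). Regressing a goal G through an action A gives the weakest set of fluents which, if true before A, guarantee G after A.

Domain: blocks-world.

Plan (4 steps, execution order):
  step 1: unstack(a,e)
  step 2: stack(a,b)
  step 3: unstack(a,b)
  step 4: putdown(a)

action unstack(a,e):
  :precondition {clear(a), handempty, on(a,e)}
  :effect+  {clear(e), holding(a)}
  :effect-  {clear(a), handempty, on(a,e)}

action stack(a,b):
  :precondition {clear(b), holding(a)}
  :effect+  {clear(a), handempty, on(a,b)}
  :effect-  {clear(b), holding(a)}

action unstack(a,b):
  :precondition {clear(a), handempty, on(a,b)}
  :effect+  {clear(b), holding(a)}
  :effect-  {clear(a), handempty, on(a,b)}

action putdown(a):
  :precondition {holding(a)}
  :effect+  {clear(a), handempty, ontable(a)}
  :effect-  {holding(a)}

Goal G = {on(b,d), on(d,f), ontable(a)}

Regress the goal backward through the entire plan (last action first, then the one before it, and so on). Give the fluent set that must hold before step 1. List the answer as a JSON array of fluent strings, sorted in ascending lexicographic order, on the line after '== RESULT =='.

Work backward from the goal:
  through step 4 (putdown(a)): drop {ontable(a)}, keep {on(b,d), on(d,f)}, require {holding(a)}
    → {holding(a), on(b,d), on(d,f)}
  through step 3 (unstack(a,b)): drop {holding(a)}, keep {on(b,d), on(d,f)}, require {clear(a), handempty, on(a,b)}
    → {clear(a), handempty, on(a,b), on(b,d), on(d,f)}
  through step 2 (stack(a,b)): drop {clear(a), handempty, on(a,b)}, keep {on(b,d), on(d,f)}, require {clear(b), holding(a)}
    → {clear(b), holding(a), on(b,d), on(d,f)}
  through step 1 (unstack(a,e)): drop {holding(a)}, keep {clear(b), on(b,d), on(d,f)}, require {clear(a), handempty, on(a,e)}
    → {clear(a), clear(b), handempty, on(a,e), on(b,d), on(d,f)}

== RESULT ==
["clear(a)", "clear(b)", "handempty", "on(a,e)", "on(b,d)", "on(d,f)"]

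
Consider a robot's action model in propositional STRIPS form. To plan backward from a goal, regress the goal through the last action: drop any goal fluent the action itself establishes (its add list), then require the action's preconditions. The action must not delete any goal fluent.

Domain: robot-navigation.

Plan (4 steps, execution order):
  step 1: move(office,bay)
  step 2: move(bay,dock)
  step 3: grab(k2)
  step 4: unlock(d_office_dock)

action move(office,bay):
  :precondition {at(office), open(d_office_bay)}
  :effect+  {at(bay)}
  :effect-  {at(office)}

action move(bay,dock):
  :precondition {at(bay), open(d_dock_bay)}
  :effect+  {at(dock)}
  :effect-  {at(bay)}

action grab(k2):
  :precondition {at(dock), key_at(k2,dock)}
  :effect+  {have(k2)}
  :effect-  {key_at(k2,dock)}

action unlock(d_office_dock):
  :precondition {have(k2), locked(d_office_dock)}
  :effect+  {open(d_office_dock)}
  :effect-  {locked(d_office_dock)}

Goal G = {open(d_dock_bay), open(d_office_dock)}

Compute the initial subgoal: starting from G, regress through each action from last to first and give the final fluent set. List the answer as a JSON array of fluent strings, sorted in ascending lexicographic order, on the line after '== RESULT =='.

Work backward from the goal:
  through step 4 (unlock(d_office_dock)): drop {open(d_office_dock)}, keep {open(d_dock_bay)}, require {have(k2), locked(d_office_dock)}
    → {have(k2), locked(d_office_dock), open(d_dock_bay)}
  through step 3 (grab(k2)): drop {have(k2)}, keep {locked(d_office_dock), open(d_dock_bay)}, require {at(dock), key_at(k2,dock)}
    → {at(dock), key_at(k2,dock), locked(d_office_dock), open(d_dock_bay)}
  through step 2 (move(bay,dock)): drop {at(dock)}, keep {key_at(k2,dock), locked(d_office_dock), open(d_dock_bay)}, require {at(bay), open(d_dock_bay)}
    → {at(bay), key_at(k2,dock), locked(d_office_dock), open(d_dock_bay)}
  through step 1 (move(office,bay)): drop {at(bay)}, keep {key_at(k2,dock), locked(d_office_dock), open(d_dock_bay)}, require {at(office), open(d_office_bay)}
    → {at(office), key_at(k2,dock), locked(d_office_dock), open(d_dock_bay), open(d_office_bay)}

== RESULT ==
["at(office)", "key_at(k2,dock)", "locked(d_office_dock)", "open(d_dock_bay)", "open(d_office_bay)"]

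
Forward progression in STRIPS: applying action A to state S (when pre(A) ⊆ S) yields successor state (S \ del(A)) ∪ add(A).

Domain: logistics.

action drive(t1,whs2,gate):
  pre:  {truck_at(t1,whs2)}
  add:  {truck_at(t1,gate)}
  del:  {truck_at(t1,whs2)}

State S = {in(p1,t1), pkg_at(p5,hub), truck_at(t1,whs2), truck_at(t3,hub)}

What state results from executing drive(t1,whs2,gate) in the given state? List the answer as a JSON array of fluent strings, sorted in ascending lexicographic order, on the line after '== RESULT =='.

Compute (S \ del) ∪ add:
  pre ⊆ S: {truck_at(t1,whs2)} ⊆ S  — applicable
  S \ del = {in(p1,t1), pkg_at(p5,hub), truck_at(t3,hub)}
  ∪ add   = {in(p1,t1), pkg_at(p5,hub), truck_at(t1,gate), truck_at(t3,hub)}

== RESULT ==
["in(p1,t1)", "pkg_at(p5,hub)", "truck_at(t1,gate)", "truck_at(t3,hub)"]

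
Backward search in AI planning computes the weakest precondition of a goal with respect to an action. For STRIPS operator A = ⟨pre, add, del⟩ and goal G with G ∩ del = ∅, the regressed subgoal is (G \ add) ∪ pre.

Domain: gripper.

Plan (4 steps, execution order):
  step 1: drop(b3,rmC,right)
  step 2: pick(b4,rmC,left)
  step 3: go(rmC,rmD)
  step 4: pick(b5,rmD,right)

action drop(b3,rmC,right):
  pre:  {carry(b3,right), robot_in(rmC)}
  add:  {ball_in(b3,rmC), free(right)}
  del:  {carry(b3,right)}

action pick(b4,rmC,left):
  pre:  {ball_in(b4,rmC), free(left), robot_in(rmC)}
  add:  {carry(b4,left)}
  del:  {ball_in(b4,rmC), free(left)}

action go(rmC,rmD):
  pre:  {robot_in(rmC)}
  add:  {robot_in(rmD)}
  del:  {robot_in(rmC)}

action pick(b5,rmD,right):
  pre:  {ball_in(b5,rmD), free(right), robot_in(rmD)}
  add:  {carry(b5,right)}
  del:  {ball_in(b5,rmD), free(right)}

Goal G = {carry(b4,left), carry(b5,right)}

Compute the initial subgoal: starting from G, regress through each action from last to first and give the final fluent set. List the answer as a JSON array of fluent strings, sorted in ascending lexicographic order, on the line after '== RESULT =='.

Regress step by step:
  through step 4 (pick(b5,rmD,right)): drop {carry(b5,right)}, keep {carry(b4,left)}, require {ball_in(b5,rmD), free(right), robot_in(rmD)}
    → {ball_in(b5,rmD), carry(b4,left), free(right), robot_in(rmD)}
  through step 3 (go(rmC,rmD)): drop {robot_in(rmD)}, keep {ball_in(b5,rmD), carry(b4,left), free(right)}, require {robot_in(rmC)}
    → {ball_in(b5,rmD), carry(b4,left), free(right), robot_in(rmC)}
  through step 2 (pick(b4,rmC,left)): drop {carry(b4,left)}, keep {ball_in(b5,rmD), free(right), robot_in(rmC)}, require {ball_in(b4,rmC), free(left), robot_in(rmC)}
    → {ball_in(b4,rmC), ball_in(b5,rmD), free(left), free(right), robot_in(rmC)}
  through step 1 (drop(b3,rmC,right)): drop {free(right)}, keep {ball_in(b4,rmC), ball_in(b5,rmD), free(left), robot_in(rmC)}, require {carry(b3,right), robot_in(rmC)}
    → {ball_in(b4,rmC), ball_in(b5,rmD), carry(b3,right), free(left), robot_in(rmC)}

== RESULT ==
["ball_in(b4,rmC)", "ball_in(b5,rmD)", "carry(b3,right)", "free(left)", "robot_in(rmC)"]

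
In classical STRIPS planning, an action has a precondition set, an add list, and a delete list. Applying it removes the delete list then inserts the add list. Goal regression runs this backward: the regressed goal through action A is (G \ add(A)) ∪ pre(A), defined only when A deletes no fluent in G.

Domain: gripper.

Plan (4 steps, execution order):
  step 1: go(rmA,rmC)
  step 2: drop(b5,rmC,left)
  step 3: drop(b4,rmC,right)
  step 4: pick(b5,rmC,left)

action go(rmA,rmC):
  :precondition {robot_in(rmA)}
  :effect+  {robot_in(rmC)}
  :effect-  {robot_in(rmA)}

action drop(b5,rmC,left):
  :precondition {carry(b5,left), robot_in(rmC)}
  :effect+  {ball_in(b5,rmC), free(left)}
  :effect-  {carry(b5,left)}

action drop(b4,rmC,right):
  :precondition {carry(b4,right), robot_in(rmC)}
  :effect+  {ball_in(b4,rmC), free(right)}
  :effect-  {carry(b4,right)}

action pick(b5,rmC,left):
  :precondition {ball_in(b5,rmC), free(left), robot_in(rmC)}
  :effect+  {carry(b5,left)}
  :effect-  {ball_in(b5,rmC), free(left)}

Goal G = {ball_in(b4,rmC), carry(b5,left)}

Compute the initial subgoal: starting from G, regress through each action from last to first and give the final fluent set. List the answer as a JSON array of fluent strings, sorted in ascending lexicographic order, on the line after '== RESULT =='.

Work backward from the goal:
  through step 4 (pick(b5,rmC,left)): drop {carry(b5,left)}, keep {ball_in(b4,rmC)}, require {ball_in(b5,rmC), free(left), robot_in(rmC)}
    → {ball_in(b4,rmC), ball_in(b5,rmC), free(left), robot_in(rmC)}
  through step 3 (drop(b4,rmC,right)): drop {ball_in(b4,rmC)}, keep {ball_in(b5,rmC), free(left), robot_in(rmC)}, require {carry(b4,right), robot_in(rmC)}
    → {ball_in(b5,rmC), carry(b4,right), free(left), robot_in(rmC)}
  through step 2 (drop(b5,rmC,left)): drop {ball_in(b5,rmC), free(left)}, keep {carry(b4,right), robot_in(rmC)}, require {carry(b5,left), robot_in(rmC)}
    → {carry(b4,right), carry(b5,left), robot_in(rmC)}
  through step 1 (go(rmA,rmC)): drop {robot_in(rmC)}, keep {carry(b4,right), carry(b5,left)}, require {robot_in(rmA)}
    → {carry(b4,right), carry(b5,left), robot_in(rmA)}

== RESULT ==
["carry(b4,right)", "carry(b5,left)", "robot_in(rmA)"]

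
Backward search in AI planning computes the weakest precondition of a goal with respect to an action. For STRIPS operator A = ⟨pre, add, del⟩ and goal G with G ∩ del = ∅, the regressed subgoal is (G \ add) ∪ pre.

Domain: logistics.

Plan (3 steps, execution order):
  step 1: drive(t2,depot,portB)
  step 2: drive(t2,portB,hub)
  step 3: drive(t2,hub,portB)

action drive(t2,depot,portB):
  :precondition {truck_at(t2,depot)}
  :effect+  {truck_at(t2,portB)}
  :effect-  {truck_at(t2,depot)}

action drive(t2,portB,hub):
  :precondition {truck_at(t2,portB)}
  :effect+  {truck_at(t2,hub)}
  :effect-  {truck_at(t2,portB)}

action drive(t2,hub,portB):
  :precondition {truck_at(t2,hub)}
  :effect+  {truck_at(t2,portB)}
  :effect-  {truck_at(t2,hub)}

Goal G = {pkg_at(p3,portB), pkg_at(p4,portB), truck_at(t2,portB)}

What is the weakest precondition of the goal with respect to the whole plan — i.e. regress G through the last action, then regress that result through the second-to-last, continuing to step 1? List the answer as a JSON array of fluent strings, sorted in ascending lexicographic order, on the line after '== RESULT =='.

Regress step by step:
  through step 3 (drive(t2,hub,portB)): drop {truck_at(t2,portB)}, keep {pkg_at(p3,portB), pkg_at(p4,portB)}, require {truck_at(t2,hub)}
    → {pkg_at(p3,portB), pkg_at(p4,portB), truck_at(t2,hub)}
  through step 2 (drive(t2,portB,hub)): drop {truck_at(t2,hub)}, keep {pkg_at(p3,portB), pkg_at(p4,portB)}, require {truck_at(t2,portB)}
    → {pkg_at(p3,portB), pkg_at(p4,portB), truck_at(t2,portB)}
  through step 1 (drive(t2,depot,portB)): drop {truck_at(t2,portB)}, keep {pkg_at(p3,portB), pkg_at(p4,portB)}, require {truck_at(t2,depot)}
    → {pkg_at(p3,portB), pkg_at(p4,portB), truck_at(t2,depot)}

== RESULT ==
["pkg_at(p3,portB)", "pkg_at(p4,portB)", "truck_at(t2,depot)"]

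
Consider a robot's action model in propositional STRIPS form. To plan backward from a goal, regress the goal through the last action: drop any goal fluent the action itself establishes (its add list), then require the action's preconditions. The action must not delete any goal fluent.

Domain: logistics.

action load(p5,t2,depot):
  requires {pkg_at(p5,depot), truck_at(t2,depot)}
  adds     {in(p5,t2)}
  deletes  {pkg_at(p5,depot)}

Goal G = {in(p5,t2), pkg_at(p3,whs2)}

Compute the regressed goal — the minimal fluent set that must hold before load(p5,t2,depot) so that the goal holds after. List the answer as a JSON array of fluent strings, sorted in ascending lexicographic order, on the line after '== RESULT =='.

Regress:
  G ∩ del = {}  (empty — regression defined)
  G \ add = {in(p5,t2), pkg_at(p3,whs2)} \ {in(p5,t2)} = {pkg_at(p3,whs2)}
  ∪ pre   = {pkg_at(p3,whs2)} ∪ {pkg_at(p5,depot), truck_at(t2,depot)}
          = {pkg_at(p3,whs2), pkg_at(p5,depot), truck_at(t2,depot)}

== RESULT ==
["pkg_at(p3,whs2)", "pkg_at(p5,depot)", "truck_at(t2,depot)"]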